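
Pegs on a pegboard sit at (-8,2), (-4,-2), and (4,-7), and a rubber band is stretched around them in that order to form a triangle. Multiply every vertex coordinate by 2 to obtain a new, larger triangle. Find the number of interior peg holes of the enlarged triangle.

17

By the shoelace formula, twice the signed area is |((-8)·(-2) − (-4)·2) + ((-4)·(-7) − 4·(-2)) + (4·2 − (-8)·(-7))| = 12, so the area is 6.
The number of boundary lattice points is Σ gcd(|Δx|,|Δy|) = gcd(4,4) + gcd(8,5) + gcd(12,9) = 4+1+3 = 8.
Scaling by 2 multiplies the area by 2² = 4 (so the new area is 24) and multiplies the boundary lattice-point count by 2, giving 16.
By Pick's theorem, the interior count of the dilated polygon is 24 − 16/2 + 1 = 17.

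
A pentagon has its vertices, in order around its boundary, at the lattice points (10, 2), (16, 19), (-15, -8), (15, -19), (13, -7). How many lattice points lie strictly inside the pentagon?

The shoelace formula gives twice the area as |(10·19 − 16·2) + (16·(-8) − (-15)·19) + ((-15)·(-19) − 15·(-8)) + (15·(-7) − 13·(-19)) + (13·2 − 10·(-7))| = 958, so the area is 479.
Summing gcd(|Δx|,|Δy|) over the edges gives the boundary count: gcd(6,17) + gcd(31,27) + gcd(30,11) + gcd(2,12) + gcd(3,9) = 1+1+1+2+3 = 8.
Pick's theorem gives I = A − B/2 + 1 = 479 − 8/2 + 1 = 476.

476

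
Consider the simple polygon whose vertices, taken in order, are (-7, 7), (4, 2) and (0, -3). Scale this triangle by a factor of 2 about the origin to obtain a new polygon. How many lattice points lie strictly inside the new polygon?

Using the shoelace formula, 2A = |((-7)·2 − 4·7) + (4·(-3) − 0·2) + (0·7 − (-7)·(-3))| = 75, so the area is 37.5.
Along each edge there are gcd(|Δx|,|Δy|)+1 lattice points, so counting each shared vertex once the boundary has gcd(11,5) + gcd(4,5) + gcd(7,10) = 1+1+1 = 3.
Scaling by 2 multiplies the area by 2² = 4 (so the new area is 150) and multiplies the boundary lattice-point count by 2, giving 6.
By Pick's theorem, the interior count of the dilated polygon is 150 − 6/2 + 1 = 148.

148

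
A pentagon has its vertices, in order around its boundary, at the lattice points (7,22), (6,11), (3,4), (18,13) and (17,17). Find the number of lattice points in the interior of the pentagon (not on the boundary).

By the shoelace formula, twice the signed area is |[7·11 − 6·22] + [6·4 − 3·11] + [3·13 − 18·4] + [18·17 − 17·13] + [17·22 − 7·17]| = 243, so the area is 243/2.
Summing gcd(|Δx|,|Δy|) over the edges gives the boundary count: gcd(1,11) + gcd(3,7) + gcd(15,9) + gcd(1,4) + gcd(10,5) = 1+1+3+1+5 = 11.
Pick's theorem gives I = A − B/2 + 1 = 243/2 − 11/2 + 1 = 117.

117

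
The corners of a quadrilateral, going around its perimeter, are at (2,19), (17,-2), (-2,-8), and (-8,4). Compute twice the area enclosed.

The shoelace formula gives twice the area as |[2·(-2) − 17·19] + [17·(-8) − (-2)·(-2)] + [(-2)·4 − (-8)·(-8)] + [(-8)·19 − 2·4]| = 699, so the area is 699/2.

699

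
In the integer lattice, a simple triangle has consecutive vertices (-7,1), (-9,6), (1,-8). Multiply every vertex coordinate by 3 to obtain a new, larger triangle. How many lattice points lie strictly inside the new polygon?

Using the shoelace formula, 2A = |((-7)·6 − (-9)·1) + ((-9)·(-8) − 1·6) + (1·1 − (-7)·(-8))| = 22, so the area is 11.
Along each edge there are gcd(|Δx|,|Δy|)+1 lattice points, so counting each shared vertex once the boundary has gcd(2,5) + gcd(10,14) + gcd(8,9) = 1+2+1 = 4.
Scaling by 3 multiplies the area by 3² = 9 (so the new area is 99) and multiplies the boundary lattice-point count by 3, giving 12.
By Pick's theorem, the interior count of the dilated polygon is 99 − 12/2 + 1 = 94.

94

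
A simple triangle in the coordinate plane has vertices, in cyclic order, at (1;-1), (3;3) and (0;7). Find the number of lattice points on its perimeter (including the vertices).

Along each edge there are gcd(|Δx|,|Δy|)+1 lattice points, so counting each shared vertex once the boundary has gcd(2,4) + gcd(3,4) + gcd(1,8) = 2+1+1 = 4.

4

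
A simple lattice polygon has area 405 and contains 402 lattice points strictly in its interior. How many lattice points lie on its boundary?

Pick's theorem gives A = I + B/2 − 1, so B = 2(A − I + 1) = 2(405 − 402 + 1) = 8.

8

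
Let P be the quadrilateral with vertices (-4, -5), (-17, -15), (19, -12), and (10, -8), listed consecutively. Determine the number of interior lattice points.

173

The shoelace formula gives twice the area as |((-4)·(-15) − (-17)·(-5)) + ((-17)·(-12) − 19·(-15)) + (19·(-8) − 10·(-12)) + (10·(-5) − (-4)·(-8))| = 350, so the area is 175.
Summing gcd(|Δx|,|Δy|) over the edges gives the boundary count: gcd(13,10) + gcd(36,3) + gcd(9,4) + gcd(14,3) = 1+3+1+1 = 6.
By Pick's theorem A = I + B/2 − 1, so I = 175 − 6/2 + 1 = 173.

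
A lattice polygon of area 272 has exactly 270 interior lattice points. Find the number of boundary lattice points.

6

Pick's theorem gives A = I + B/2 − 1, so B = 2(A − I + 1) = 2(272 − 270 + 1) = 6.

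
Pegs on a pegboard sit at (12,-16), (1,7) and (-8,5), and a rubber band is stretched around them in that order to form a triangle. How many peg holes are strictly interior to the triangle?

114

By the shoelace formula, twice the signed area is |[12·7 − 1·(-16)] + [1·5 − (-8)·7] + [(-8)·(-16) − 12·5]| = 229, so the area is 114.5.
Along each edge there are gcd(|Δx|,|Δy|)+1 lattice points, so counting each shared vertex once the boundary has gcd(11,23) + gcd(9,2) + gcd(20,21) = 1+1+1 = 3.
Pick's theorem gives I = A − B/2 + 1 = 114.5 − 3/2 + 1 = 114.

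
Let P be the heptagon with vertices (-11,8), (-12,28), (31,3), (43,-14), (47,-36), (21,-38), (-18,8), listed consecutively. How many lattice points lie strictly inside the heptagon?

Using the shoelace formula, 2A = |((-11)·28 − (-12)·8) + ((-12)·3 − 31·28) + (31·(-14) − 43·3) + (43·(-36) − 47·(-14)) + (47·(-38) − 21·(-36)) + (21·8 − (-18)·(-38)) + ((-18)·8 − (-11)·8)| = 4171, so the area is 4171/2.
The number of boundary lattice points is Σ gcd(|Δx|,|Δy|) = gcd(1,20) + gcd(43,25) + gcd(12,17) + gcd(4,22) + gcd(26,2) + gcd(39,46) + gcd(7,0) = 1+1+1+2+2+1+7 = 15.
Pick's theorem gives I = A − B/2 + 1 = 4171/2 − 15/2 + 1 = 2079.

2079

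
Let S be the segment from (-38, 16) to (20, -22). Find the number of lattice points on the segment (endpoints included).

The number of lattice points on a segment between lattice points is gcd(|Δx|,|Δy|) + 1 = gcd(58,38) + 1 = 2 + 1 = 3.

3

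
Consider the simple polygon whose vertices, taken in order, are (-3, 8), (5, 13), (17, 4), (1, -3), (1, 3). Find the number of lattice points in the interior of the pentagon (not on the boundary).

Using the shoelace formula, 2A = |[(-3)·13 − 5·8] + [5·4 − 17·13] + [17·(-3) − 1·4] + [1·3 − 1·(-3)] + [1·8 − (-3)·3]| = 312, so the area is 156.
The number of boundary lattice points is Σ gcd(|Δx|,|Δy|) = gcd(8,5) + gcd(12,9) + gcd(16,7) + gcd(0,6) + gcd(4,5) = 1+3+1+6+1 = 12.
By Pick's theorem A = I + B/2 − 1, so I = 156 − 12/2 + 1 = 151.

151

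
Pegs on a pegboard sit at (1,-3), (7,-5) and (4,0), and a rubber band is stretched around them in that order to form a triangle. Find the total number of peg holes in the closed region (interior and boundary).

The shoelace formula gives twice the area as |[1·(-5) − 7·(-3)] + [7·0 − 4·(-5)] + [4·(-3) − 1·0]| = 24, so the area is 12.
Along each edge there are gcd(|Δx|,|Δy|)+1 lattice points, so counting each shared vertex once the boundary has gcd(6,2) + gcd(3,5) + gcd(3,3) = 2+1+3 = 6.
Pick's theorem gives I = A − B/2 + 1 = 12 − 6/2 + 1 = 10, so the closed region contains I + B = 10 + 6 = 16 lattice points.

16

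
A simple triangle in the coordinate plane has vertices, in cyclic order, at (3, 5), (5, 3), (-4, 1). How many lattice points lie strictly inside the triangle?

10

Using the shoelace formula, 2A = |[3·3 − 5·5] + [5·1 − (-4)·3] + [(-4)·5 − 3·1]| = 22, so the area is 11.
Along each edge there are gcd(|Δx|,|Δy|)+1 lattice points, so counting each shared vertex once the boundary has gcd(2,2) + gcd(9,2) + gcd(7,4) = 2+1+1 = 4.
Pick's theorem gives I = A − B/2 + 1 = 11 − 4/2 + 1 = 10.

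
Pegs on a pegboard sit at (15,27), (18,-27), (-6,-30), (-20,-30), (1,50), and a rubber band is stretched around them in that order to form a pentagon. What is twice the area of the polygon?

3706

By the shoelace formula, twice the signed area is |(15·(-27) − 18·27) + (18·(-30) − (-6)·(-27)) + ((-6)·(-30) − (-20)·(-30)) + ((-20)·50 − 1·(-30)) + (1·27 − 15·50)| = 3706, so the area is 1853.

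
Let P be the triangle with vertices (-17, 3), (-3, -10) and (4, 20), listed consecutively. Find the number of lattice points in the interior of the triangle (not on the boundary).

255

By the shoelace formula, twice the signed area is |((-17)·(-10) − (-3)·3) + ((-3)·20 − 4·(-10)) + (4·3 − (-17)·20)| = 511, so the area is 255.5.
The number of boundary lattice points is Σ gcd(|Δx|,|Δy|) = gcd(14,13) + gcd(7,30) + gcd(21,17) = 1+1+1 = 3.
By Pick's theorem A = I + B/2 − 1, so I = 255.5 − 3/2 + 1 = 255.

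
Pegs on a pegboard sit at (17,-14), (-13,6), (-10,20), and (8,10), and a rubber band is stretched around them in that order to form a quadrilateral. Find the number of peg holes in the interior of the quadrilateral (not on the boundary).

404

Using the shoelace formula, 2A = |(17·6 − (-13)·(-14)) + ((-13)·20 − (-10)·6) + ((-10)·10 − 8·20) + (8·(-14) − 17·10)| = 822, so the area is 411.
Along each edge there are gcd(|Δx|,|Δy|)+1 lattice points, so counting each shared vertex once the boundary has gcd(30,20) + gcd(3,14) + gcd(18,10) + gcd(9,24) = 10+1+2+3 = 16.
By Pick's theorem A = I + B/2 − 1, so I = 411 − 16/2 + 1 = 404.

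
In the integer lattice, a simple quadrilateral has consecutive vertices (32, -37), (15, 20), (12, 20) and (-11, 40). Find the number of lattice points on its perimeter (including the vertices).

Along each edge there are gcd(|Δx|,|Δy|)+1 lattice points, so counting each shared vertex once the boundary has gcd(17,57) + gcd(3,0) + gcd(23,20) + gcd(43,77) = 1+3+1+1 = 6.

6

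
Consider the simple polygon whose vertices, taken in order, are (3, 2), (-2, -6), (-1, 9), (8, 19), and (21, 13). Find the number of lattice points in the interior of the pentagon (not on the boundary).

The shoelace formula gives twice the area as |(3·(-6) − (-2)·2) + ((-2)·9 − (-1)·(-6)) + ((-1)·19 − 8·9) + (8·13 − 21·19) + (21·2 − 3·13)| = 421, so the area is 210.5.
Summing gcd(|Δx|,|Δy|) over the edges gives the boundary count: gcd(5,8) + gcd(1,15) + gcd(9,10) + gcd(13,6) + gcd(18,11) = 1+1+1+1+1 = 5.
Pick's theorem gives I = A − B/2 + 1 = 210.5 − 5/2 + 1 = 209.

209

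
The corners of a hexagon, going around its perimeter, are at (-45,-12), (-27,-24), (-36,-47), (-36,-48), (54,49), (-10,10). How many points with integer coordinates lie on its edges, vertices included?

11

Summing gcd(|Δx|,|Δy|) over the edges gives the boundary count: gcd(18,12) + gcd(9,23) + gcd(0,1) + gcd(90,97) + gcd(64,39) + gcd(35,22) = 6+1+1+1+1+1 = 11.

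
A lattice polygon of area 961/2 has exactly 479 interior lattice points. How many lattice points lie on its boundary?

Pick's theorem gives A = I + B/2 − 1, so B = 2(A − I + 1) = 2(961/2 − 479 + 1) = 5.

5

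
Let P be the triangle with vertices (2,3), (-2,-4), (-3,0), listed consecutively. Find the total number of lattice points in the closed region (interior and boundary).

By the shoelace formula, twice the signed area is |(2·(-4) − (-2)·3) + ((-2)·0 − (-3)·(-4)) + ((-3)·3 − 2·0)| = 23, so the area is 11.5.
Summing gcd(|Δx|,|Δy|) over the edges gives the boundary count: gcd(4,7) + gcd(1,4) + gcd(5,3) = 1+1+1 = 3.
Pick's theorem gives I = A − B/2 + 1 = 11.5 − 3/2 + 1 = 11, so the closed region contains I + B = 11 + 3 = 14 lattice points.

14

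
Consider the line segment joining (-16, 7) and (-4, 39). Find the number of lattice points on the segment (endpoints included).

5

The number of lattice points on a segment between lattice points is gcd(|Δx|,|Δy|) + 1 = gcd(12,32) + 1 = 4 + 1 = 5.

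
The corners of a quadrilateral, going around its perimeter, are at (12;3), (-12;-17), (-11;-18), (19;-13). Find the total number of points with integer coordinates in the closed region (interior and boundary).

The shoelace formula gives twice the area as |(12·(-17) − (-12)·3) + ((-12)·(-18) − (-11)·(-17)) + ((-11)·(-13) − 19·(-18)) + (19·3 − 12·(-13))| = 559, so the area is 559/2.
The number of boundary lattice points is Σ gcd(|Δx|,|Δy|) = gcd(24,20) + gcd(1,1) + gcd(30,5) + gcd(7,16) = 4+1+5+1 = 11.
Pick's theorem gives I = A − B/2 + 1 = 559/2 − 11/2 + 1 = 275, so the closed region contains I + B = 275 + 11 = 286 lattice points.

286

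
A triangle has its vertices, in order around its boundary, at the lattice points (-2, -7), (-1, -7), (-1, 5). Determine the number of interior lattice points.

By the shoelace formula, twice the signed area is |((-2)·(-7) − (-1)·(-7)) + ((-1)·5 − (-1)·(-7)) + ((-1)·(-7) − (-2)·5)| = 12, so the area is 6.
Summing gcd(|Δx|,|Δy|) over the edges gives the boundary count: gcd(1,0) + gcd(0,12) + gcd(1,12) = 1+12+1 = 14.
By Pick's theorem A = I + B/2 − 1, so I = 6 − 14/2 + 1 = 0.

0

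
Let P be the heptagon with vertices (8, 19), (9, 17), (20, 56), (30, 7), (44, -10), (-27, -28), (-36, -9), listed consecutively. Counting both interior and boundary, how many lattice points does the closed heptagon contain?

By the shoelace formula, twice the signed area is |[8·17 − 9·19] + [9·56 − 20·17] + [20·7 − 30·56] + [30·(-10) − 44·7] + [44·(-28) − (-27)·(-10)] + [(-27)·(-9) − (-36)·(-28)] + [(-36)·19 − 8·(-9)]| = 4898, so the area is 2449.
Along each edge there are gcd(|Δx|,|Δy|)+1 lattice points, so counting each shared vertex once the boundary has gcd(1,2) + gcd(11,39) + gcd(10,49) + gcd(14,17) + gcd(71,18) + gcd(9,19) + gcd(44,28) = 1+1+1+1+1+1+4 = 10.
Pick's theorem gives I = A − B/2 + 1 = 2449 − 10/2 + 1 = 2445, so the closed region contains I + B = 2445 + 10 = 2455 lattice points.

2455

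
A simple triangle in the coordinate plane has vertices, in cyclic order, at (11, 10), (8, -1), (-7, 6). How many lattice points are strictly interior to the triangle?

The shoelace formula gives twice the area as |[11·(-1) − 8·10] + [8·6 − (-7)·(-1)] + [(-7)·10 − 11·6]| = 186, so the area is 93.
Along each edge there are gcd(|Δx|,|Δy|)+1 lattice points, so counting each shared vertex once the boundary has gcd(3,11) + gcd(15,7) + gcd(18,4) = 1+1+2 = 4.
Pick's theorem gives I = A − B/2 + 1 = 93 − 4/2 + 1 = 92.

92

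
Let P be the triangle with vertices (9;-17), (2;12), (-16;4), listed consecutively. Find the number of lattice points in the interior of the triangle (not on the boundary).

The shoelace formula gives twice the area as |(9·12 − 2·(-17)) + (2·4 − (-16)·12) + ((-16)·(-17) − 9·4)| = 578, so the area is 289.
Along each edge there are gcd(|Δx|,|Δy|)+1 lattice points, so counting each shared vertex once the boundary has gcd(7,29) + gcd(18,8) + gcd(25,21) = 1+2+1 = 4.
By Pick's theorem A = I + B/2 − 1, so I = 289 − 4/2 + 1 = 288.

288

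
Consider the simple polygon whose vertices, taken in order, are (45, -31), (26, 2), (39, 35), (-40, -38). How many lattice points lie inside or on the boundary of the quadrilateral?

2301

By the shoelace formula, twice the signed area is |(45·2 − 26·(-31)) + (26·35 − 39·2) + (39·(-38) − (-40)·35) + ((-40)·(-31) − 45·(-38))| = 4596, so the area is 2298.
Summing gcd(|Δx|,|Δy|) over the edges gives the boundary count: gcd(19,33) + gcd(13,33) + gcd(79,73) + gcd(85,7) = 1+1+1+1 = 4.
Pick's theorem gives I = A − B/2 + 1 = 2298 − 4/2 + 1 = 2297, so the closed region contains I + B = 2297 + 4 = 2301 lattice points.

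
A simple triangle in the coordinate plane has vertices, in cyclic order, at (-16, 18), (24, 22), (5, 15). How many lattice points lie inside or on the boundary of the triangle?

Using the shoelace formula, 2A = |((-16)·22 − 24·18) + (24·15 − 5·22) + (5·18 − (-16)·15)| = 204, so the area is 102.
Summing gcd(|Δx|,|Δy|) over the edges gives the boundary count: gcd(40,4) + gcd(19,7) + gcd(21,3) = 4+1+3 = 8.
Pick's theorem gives I = A − B/2 + 1 = 102 − 8/2 + 1 = 99, so the closed region contains I + B = 99 + 8 = 107 lattice points.

107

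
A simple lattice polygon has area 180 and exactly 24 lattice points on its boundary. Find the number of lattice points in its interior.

Pick's theorem A = I + B/2 − 1 rearranges to I = A − B/2 + 1 = 180 − 24/2 + 1 = 169.

169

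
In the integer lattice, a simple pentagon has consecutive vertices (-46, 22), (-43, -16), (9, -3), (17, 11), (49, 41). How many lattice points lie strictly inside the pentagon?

Using the shoelace formula, 2A = |((-46)·(-16) − (-43)·22) + ((-43)·(-3) − 9·(-16)) + (9·11 − 17·(-3)) + (17·41 − 49·11) + (49·22 − (-46)·41)| = 5227, so the area is 2613.5.
The number of boundary lattice points is Σ gcd(|Δx|,|Δy|) = gcd(3,38) + gcd(52,13) + gcd(8,14) + gcd(32,30) + gcd(95,19) = 1+13+2+2+19 = 37.
Pick's theorem gives I = A − B/2 + 1 = 2613.5 − 37/2 + 1 = 2596.

2596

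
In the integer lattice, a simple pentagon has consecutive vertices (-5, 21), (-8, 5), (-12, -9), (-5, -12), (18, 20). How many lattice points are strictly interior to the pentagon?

482

Using the shoelace formula, 2A = |[(-5)·5 − (-8)·21] + [(-8)·(-9) − (-12)·5] + [(-12)·(-12) − (-5)·(-9)] + [(-5)·20 − 18·(-12)] + [18·21 − (-5)·20]| = 968, so the area is 484.
Summing gcd(|Δx|,|Δy|) over the edges gives the boundary count: gcd(3,16) + gcd(4,14) + gcd(7,3) + gcd(23,32) + gcd(23,1) = 1+2+1+1+1 = 6.
By Pick's theorem A = I + B/2 − 1, so I = 484 − 6/2 + 1 = 482.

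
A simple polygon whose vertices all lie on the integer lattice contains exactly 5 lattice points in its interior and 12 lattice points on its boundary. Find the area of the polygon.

10

By Pick's theorem, A = I + B/2 − 1 = 5 + 12/2 − 1 = 10.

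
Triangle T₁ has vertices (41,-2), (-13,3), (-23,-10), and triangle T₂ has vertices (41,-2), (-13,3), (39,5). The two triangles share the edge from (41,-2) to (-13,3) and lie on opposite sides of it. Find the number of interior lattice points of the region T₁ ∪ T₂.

555

The union is the simple quadrilateral with vertices (41,-2), (-23,-10), (-13,3), (39,5) in order.
The shoelace formula gives twice the area as |[41·(-10) − (-23)·(-2)] + [(-23)·3 − (-13)·(-10)] + [(-13)·5 − 39·3] + [39·(-2) − 41·5]| = 1120, so the area is 560.
The number of boundary lattice points is Σ gcd(|Δx|,|Δy|) = gcd(64,8) + gcd(10,13) + gcd(52,2) + gcd(2,7) = 8+1+2+1 = 12.
By Pick's theorem I = A − B/2 + 1 = 560 − 12/2 + 1 = 555.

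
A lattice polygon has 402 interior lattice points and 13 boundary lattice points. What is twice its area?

815

Pick's theorem states A = I + B/2 − 1, so A = 402 + 13/2 − 1 = 815/2.
Hence 2A = 815.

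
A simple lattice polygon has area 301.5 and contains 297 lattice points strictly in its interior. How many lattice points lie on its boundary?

11

Pick's theorem gives A = I + B/2 − 1, so B = 2(A − I + 1) = 2(301.5 − 297 + 1) = 11.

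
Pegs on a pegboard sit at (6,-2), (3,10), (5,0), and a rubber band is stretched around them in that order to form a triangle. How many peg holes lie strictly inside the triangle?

The shoelace formula gives twice the area as |[6·10 − 3·(-2)] + [3·0 − 5·10] + [5·(-2) − 6·0]| = 6, so the area is 3.
Summing gcd(|Δx|,|Δy|) over the edges gives the boundary count: gcd(3,12) + gcd(2,10) + gcd(1,2) = 3+2+1 = 6.
By Pick's theorem A = I + B/2 − 1, so I = 3 − 6/2 + 1 = 1.

1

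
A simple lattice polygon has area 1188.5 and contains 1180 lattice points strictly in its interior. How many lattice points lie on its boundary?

19

Pick's theorem gives A = I + B/2 − 1, so B = 2(A − I + 1) = 2(1188.5 − 1180 + 1) = 19.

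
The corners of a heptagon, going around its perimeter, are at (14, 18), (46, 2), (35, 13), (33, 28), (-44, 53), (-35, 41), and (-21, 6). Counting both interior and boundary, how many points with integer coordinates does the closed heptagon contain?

Using the shoelace formula, 2A = |[14·2 − 46·18] + [46·13 − 35·2] + [35·28 − 33·13] + [33·53 − (-44)·28] + [(-44)·41 − (-35)·53] + [(-35)·6 − (-21)·41] + [(-21)·18 − 14·6]| = 3500, so the area is 1750.
Summing gcd(|Δx|,|Δy|) over the edges gives the boundary count: gcd(32,16) + gcd(11,11) + gcd(2,15) + gcd(77,25) + gcd(9,12) + gcd(14,35) + gcd(35,12) = 16+11+1+1+3+7+1 = 40.
Pick's theorem gives I = A − B/2 + 1 = 1750 − 40/2 + 1 = 1731, so the closed region contains I + B = 1731 + 40 = 1771 lattice points.

1771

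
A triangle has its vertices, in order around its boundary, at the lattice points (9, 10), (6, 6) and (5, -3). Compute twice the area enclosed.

23

The shoelace formula gives twice the area as |(9·6 − 6·10) + (6·(-3) − 5·6) + (5·10 − 9·(-3))| = 23, so the area is 11.5.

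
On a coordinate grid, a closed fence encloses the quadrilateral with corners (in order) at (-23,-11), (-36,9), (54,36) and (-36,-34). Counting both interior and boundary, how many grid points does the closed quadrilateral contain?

The shoelace formula gives twice the area as |((-23)·9 − (-36)·(-11)) + ((-36)·36 − 54·9) + (54·(-34) − (-36)·36) + ((-36)·(-11) − (-23)·(-34))| = 3311, so the area is 1655.5.
Along each edge there are gcd(|Δx|,|Δy|)+1 lattice points, so counting each shared vertex once the boundary has gcd(13,20) + gcd(90,27) + gcd(90,70) + gcd(13,23) = 1+9+10+1 = 21.
Pick's theorem gives I = A − B/2 + 1 = 1655.5 − 21/2 + 1 = 1646, so the closed region contains I + B = 1646 + 21 = 1667 lattice points.

1667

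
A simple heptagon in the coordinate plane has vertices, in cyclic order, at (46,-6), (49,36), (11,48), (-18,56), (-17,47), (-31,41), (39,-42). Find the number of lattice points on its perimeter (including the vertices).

11

Along each edge there are gcd(|Δx|,|Δy|)+1 lattice points, so counting each shared vertex once the boundary has gcd(3,42) + gcd(38,12) + gcd(29,8) + gcd(1,9) + gcd(14,6) + gcd(70,83) + gcd(7,36) = 3+2+1+1+2+1+1 = 11.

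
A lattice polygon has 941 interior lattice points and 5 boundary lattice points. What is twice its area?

1885

Pick's theorem states A = I + B/2 − 1, so A = 941 + 5/2 − 1 = 1885/2.
Hence 2A = 1885.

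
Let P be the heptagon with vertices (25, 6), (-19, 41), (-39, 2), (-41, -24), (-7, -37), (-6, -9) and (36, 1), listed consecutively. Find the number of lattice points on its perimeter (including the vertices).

9

The number of boundary lattice points is Σ gcd(|Δx|,|Δy|) = gcd(44,35) + gcd(20,39) + gcd(2,26) + gcd(34,13) + gcd(1,28) + gcd(42,10) + gcd(11,5) = 1+1+2+1+1+2+1 = 9.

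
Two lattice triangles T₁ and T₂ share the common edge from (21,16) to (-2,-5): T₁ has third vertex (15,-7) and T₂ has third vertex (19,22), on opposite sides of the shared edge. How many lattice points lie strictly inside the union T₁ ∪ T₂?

The union is the simple quadrilateral with vertices (21,16), (15,-7), (-2,-5), (19,22) in order.
Using the shoelace formula, 2A = |[21·(-7) − 15·16] + [15·(-5) − (-2)·(-7)] + [(-2)·22 − 19·(-5)] + [19·16 − 21·22]| = 583, so the area is 583/2.
Summing gcd(|Δx|,|Δy|) over the edges gives the boundary count: gcd(6,23) + gcd(17,2) + gcd(21,27) + gcd(2,6) = 1+1+3+2 = 7.
By Pick's theorem I = A − B/2 + 1 = 583/2 − 7/2 + 1 = 289.

289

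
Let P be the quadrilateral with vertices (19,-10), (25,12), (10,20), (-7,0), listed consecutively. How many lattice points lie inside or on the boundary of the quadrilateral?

By the shoelace formula, twice the signed area is |(19·12 − 25·(-10)) + (25·20 − 10·12) + (10·0 − (-7)·20) + ((-7)·(-10) − 19·0)| = 1068, so the area is 534.
The number of boundary lattice points is Σ gcd(|Δx|,|Δy|) = gcd(6,22) + gcd(15,8) + gcd(17,20) + gcd(26,10) = 2+1+1+2 = 6.
Pick's theorem gives I = A − B/2 + 1 = 534 − 6/2 + 1 = 532, so the closed region contains I + B = 532 + 6 = 538 lattice points.

538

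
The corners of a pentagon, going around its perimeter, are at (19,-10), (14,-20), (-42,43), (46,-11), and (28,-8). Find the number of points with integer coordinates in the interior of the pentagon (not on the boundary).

1083

By the shoelace formula, twice the signed area is |(19·(-20) − 14·(-10)) + (14·43 − (-42)·(-20)) + ((-42)·(-11) − 46·43) + (46·(-8) − 28·(-11)) + (28·(-10) − 19·(-8))| = 2182, so the area is 1091.
Along each edge there are gcd(|Δx|,|Δy|)+1 lattice points, so counting each shared vertex once the boundary has gcd(5,10) + gcd(56,63) + gcd(88,54) + gcd(18,3) + gcd(9,2) = 5+7+2+3+1 = 18.
Pick's theorem gives I = A − B/2 + 1 = 1091 − 18/2 + 1 = 1083.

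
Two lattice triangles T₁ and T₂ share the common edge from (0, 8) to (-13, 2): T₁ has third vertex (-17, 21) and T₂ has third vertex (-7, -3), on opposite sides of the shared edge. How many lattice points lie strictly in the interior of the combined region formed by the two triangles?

The union is the simple quadrilateral with vertices (0, 8), (-17, 21), (-13, 2), (-7, -3) in order.
Using the shoelace formula, 2A = |[0·21 − (-17)·8] + [(-17)·2 − (-13)·21] + [(-13)·(-3) − (-7)·2] + [(-7)·8 − 0·(-3)]| = 372, so the area is 186.
Summing gcd(|Δx|,|Δy|) over the edges gives the boundary count: gcd(17,13) + gcd(4,19) + gcd(6,5) + gcd(7,11) = 1+1+1+1 = 4.
By Pick's theorem I = A − B/2 + 1 = 186 − 4/2 + 1 = 185.

185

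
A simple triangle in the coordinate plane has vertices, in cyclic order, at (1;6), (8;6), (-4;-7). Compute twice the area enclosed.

Using the shoelace formula, 2A = |[1·6 − 8·6] + [8·(-7) − (-4)·6] + [(-4)·6 − 1·(-7)]| = 91, so the area is 91/2.

91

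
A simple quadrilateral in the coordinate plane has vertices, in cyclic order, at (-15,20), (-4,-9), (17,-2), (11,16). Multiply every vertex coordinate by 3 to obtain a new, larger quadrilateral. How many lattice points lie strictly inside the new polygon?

Using the shoelace formula, 2A = |((-15)·(-9) − (-4)·20) + ((-4)·(-2) − 17·(-9)) + (17·16 − 11·(-2)) + (11·20 − (-15)·16)| = 1130, so the area is 565.
Along each edge there are gcd(|Δx|,|Δy|)+1 lattice points, so counting each shared vertex once the boundary has gcd(11,29) + gcd(21,7) + gcd(6,18) + gcd(26,4) = 1+7+6+2 = 16.
Scaling by 3 multiplies the area by 3² = 9 (so the new area is 5085) and multiplies the boundary lattice-point count by 3, giving 48.
By Pick's theorem, the interior count of the dilated polygon is 5085 − 48/2 + 1 = 5062.

5062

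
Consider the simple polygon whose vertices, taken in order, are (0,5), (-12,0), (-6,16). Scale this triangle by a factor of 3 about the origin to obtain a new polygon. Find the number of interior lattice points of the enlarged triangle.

The shoelace formula gives twice the area as |(0·0 − (-12)·5) + ((-12)·16 − (-6)·0) + ((-6)·5 − 0·16)| = 162, so the area is 81.
Summing gcd(|Δx|,|Δy|) over the edges gives the boundary count: gcd(12,5) + gcd(6,16) + gcd(6,11) = 1+2+1 = 4.
Scaling by 3 multiplies the area by 3² = 9 (so the new area is 729) and multiplies the boundary lattice-point count by 3, giving 12.
By Pick's theorem, the interior count of the dilated polygon is 729 − 12/2 + 1 = 724.

724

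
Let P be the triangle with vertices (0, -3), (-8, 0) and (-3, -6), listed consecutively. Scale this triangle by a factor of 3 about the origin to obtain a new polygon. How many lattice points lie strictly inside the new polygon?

142

By the shoelace formula, twice the signed area is |[0·0 − (-8)·(-3)] + [(-8)·(-6) − (-3)·0] + [(-3)·(-3) − 0·(-6)]| = 33, so the area is 33/2.
Along each edge there are gcd(|Δx|,|Δy|)+1 lattice points, so counting each shared vertex once the boundary has gcd(8,3) + gcd(5,6) + gcd(3,3) = 1+1+3 = 5.
Scaling by 3 multiplies the area by 3² = 9 (so the new area is 148.5) and multiplies the boundary lattice-point count by 3, giving 15.
By Pick's theorem, the interior count of the dilated polygon is 148.5 − 15/2 + 1 = 142.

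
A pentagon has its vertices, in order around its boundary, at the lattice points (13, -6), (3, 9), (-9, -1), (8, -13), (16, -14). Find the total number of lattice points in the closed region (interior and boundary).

266

The shoelace formula gives twice the area as |(13·9 − 3·(-6)) + (3·(-1) − (-9)·9) + ((-9)·(-13) − 8·(-1)) + (8·(-14) − 16·(-13)) + (16·(-6) − 13·(-14))| = 520, so the area is 260.
Summing gcd(|Δx|,|Δy|) over the edges gives the boundary count: gcd(10,15) + gcd(12,10) + gcd(17,12) + gcd(8,1) + gcd(3,8) = 5+2+1+1+1 = 10.
Pick's theorem gives I = A − B/2 + 1 = 260 − 10/2 + 1 = 256, so the closed region contains I + B = 256 + 10 = 266 lattice points.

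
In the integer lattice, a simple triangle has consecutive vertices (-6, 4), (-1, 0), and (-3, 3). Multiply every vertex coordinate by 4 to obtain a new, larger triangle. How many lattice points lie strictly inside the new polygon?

By the shoelace formula, twice the signed area is |((-6)·0 − (-1)·4) + ((-1)·3 − (-3)·0) + ((-3)·4 − (-6)·3)| = 7, so the area is 7/2.
Along each edge there are gcd(|Δx|,|Δy|)+1 lattice points, so counting each shared vertex once the boundary has gcd(5,4) + gcd(2,3) + gcd(3,1) = 1+1+1 = 3.
Scaling by 4 multiplies the area by 4² = 16 (so the new area is 56) and multiplies the boundary lattice-point count by 4, giving 12.
By Pick's theorem, the interior count of the dilated polygon is 56 − 12/2 + 1 = 51.

51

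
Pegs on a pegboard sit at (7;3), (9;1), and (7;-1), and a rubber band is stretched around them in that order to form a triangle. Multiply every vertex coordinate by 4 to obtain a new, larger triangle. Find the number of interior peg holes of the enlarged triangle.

49

The shoelace formula gives twice the area as |(7·1 − 9·3) + (9·(-1) − 7·1) + (7·3 − 7·(-1))| = 8, so the area is 4.
The number of boundary lattice points is Σ gcd(|Δx|,|Δy|) = gcd(2,2) + gcd(2,2) + gcd(0,4) = 2+2+4 = 8.
Scaling by 4 multiplies the area by 4² = 16 (so the new area is 64) and multiplies the boundary lattice-point count by 4, giving 32.
By Pick's theorem, the interior count of the dilated polygon is 64 − 32/2 + 1 = 49.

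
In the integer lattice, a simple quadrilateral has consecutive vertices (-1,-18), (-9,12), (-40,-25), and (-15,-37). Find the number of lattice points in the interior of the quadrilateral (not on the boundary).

933

By the shoelace formula, twice the signed area is |((-1)·12 − (-9)·(-18)) + ((-9)·(-25) − (-40)·12) + ((-40)·(-37) − (-15)·(-25)) + ((-15)·(-18) − (-1)·(-37))| = 1869, so the area is 934.5.
Summing gcd(|Δx|,|Δy|) over the edges gives the boundary count: gcd(8,30) + gcd(31,37) + gcd(25,12) + gcd(14,19) = 2+1+1+1 = 5.
Pick's theorem gives I = A − B/2 + 1 = 934.5 − 5/2 + 1 = 933.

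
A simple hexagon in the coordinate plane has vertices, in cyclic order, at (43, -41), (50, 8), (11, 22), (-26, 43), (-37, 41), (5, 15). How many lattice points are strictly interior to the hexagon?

1677

The shoelace formula gives twice the area as |(43·8 − 50·(-41)) + (50·22 − 11·8) + (11·43 − (-26)·22) + ((-26)·41 − (-37)·43) + ((-37)·15 − 5·41) + (5·(-41) − 43·15)| = 3366, so the area is 1683.
Summing gcd(|Δx|,|Δy|) over the edges gives the boundary count: gcd(7,49) + gcd(39,14) + gcd(37,21) + gcd(11,2) + gcd(42,26) + gcd(38,56) = 7+1+1+1+2+2 = 14.
By Pick's theorem A = I + B/2 − 1, so I = 1683 − 14/2 + 1 = 1677.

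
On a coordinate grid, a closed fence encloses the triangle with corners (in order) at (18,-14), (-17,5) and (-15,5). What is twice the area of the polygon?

The shoelace formula gives twice the area as |(18·5 − (-17)·(-14)) + ((-17)·5 − (-15)·5) + ((-15)·(-14) − 18·5)| = 38, so the area is 19.

38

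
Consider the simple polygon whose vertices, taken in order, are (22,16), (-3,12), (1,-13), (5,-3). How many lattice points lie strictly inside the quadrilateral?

272

Using the shoelace formula, 2A = |[22·12 − (-3)·16] + [(-3)·(-13) − 1·12] + [1·(-3) − 5·(-13)] + [5·16 − 22·(-3)]| = 547, so the area is 547/2.
Summing gcd(|Δx|,|Δy|) over the edges gives the boundary count: gcd(25,4) + gcd(4,25) + gcd(4,10) + gcd(17,19) = 1+1+2+1 = 5.
By Pick's theorem A = I + B/2 − 1, so I = 547/2 − 5/2 + 1 = 272.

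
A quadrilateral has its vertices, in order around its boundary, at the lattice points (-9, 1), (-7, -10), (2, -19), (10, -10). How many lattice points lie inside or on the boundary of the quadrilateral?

177

By the shoelace formula, twice the signed area is |[(-9)·(-10) − (-7)·1] + [(-7)·(-19) − 2·(-10)] + [2·(-10) − 10·(-19)] + [10·1 − (-9)·(-10)]| = 340, so the area is 170.
The number of boundary lattice points is Σ gcd(|Δx|,|Δy|) = gcd(2,11) + gcd(9,9) + gcd(8,9) + gcd(19,11) = 1+9+1+1 = 12.
Pick's theorem gives I = A − B/2 + 1 = 170 − 12/2 + 1 = 165, so the closed region contains I + B = 165 + 12 = 177 lattice points.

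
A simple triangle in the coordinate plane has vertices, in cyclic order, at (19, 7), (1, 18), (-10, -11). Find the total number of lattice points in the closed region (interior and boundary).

324

By the shoelace formula, twice the signed area is |(19·18 − 1·7) + (1·(-11) − (-10)·18) + ((-10)·7 − 19·(-11))| = 643, so the area is 643/2.
The number of boundary lattice points is Σ gcd(|Δx|,|Δy|) = gcd(18,11) + gcd(11,29) + gcd(29,18) = 1+1+1 = 3.
Pick's theorem gives I = A − B/2 + 1 = 643/2 − 3/2 + 1 = 321, so the closed region contains I + B = 321 + 3 = 324 lattice points.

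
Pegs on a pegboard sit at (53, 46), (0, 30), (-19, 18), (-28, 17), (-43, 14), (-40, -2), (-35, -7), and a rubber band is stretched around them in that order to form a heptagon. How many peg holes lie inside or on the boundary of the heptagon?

Using the shoelace formula, 2A = |(53·30 − 0·46) + (0·18 − (-19)·30) + ((-19)·17 − (-28)·18) + ((-28)·14 − (-43)·17) + ((-43)·(-2) − (-40)·14) + ((-40)·(-7) − (-35)·(-2)) + ((-35)·46 − 53·(-7))| = 2297, so the area is 2297/2.
Along each edge there are gcd(|Δx|,|Δy|)+1 lattice points, so counting each shared vertex once the boundary has gcd(53,16) + gcd(19,12) + gcd(9,1) + gcd(15,3) + gcd(3,16) + gcd(5,5) + gcd(88,53) = 1+1+1+3+1+5+1 = 13.
Pick's theorem gives I = A − B/2 + 1 = 2297/2 − 13/2 + 1 = 1143, so the closed region contains I + B = 1143 + 13 = 1156 lattice points.

1156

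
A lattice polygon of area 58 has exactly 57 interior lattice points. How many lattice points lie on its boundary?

4

Pick's theorem gives A = I + B/2 − 1, so B = 2(A − I + 1) = 2(58 − 57 + 1) = 4.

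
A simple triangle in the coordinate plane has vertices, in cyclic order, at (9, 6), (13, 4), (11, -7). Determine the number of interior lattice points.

Using the shoelace formula, 2A = |(9·4 − 13·6) + (13·(-7) − 11·4) + (11·6 − 9·(-7))| = 48, so the area is 24.
Summing gcd(|Δx|,|Δy|) over the edges gives the boundary count: gcd(4,2) + gcd(2,11) + gcd(2,13) = 2+1+1 = 4.
Pick's theorem gives I = A − B/2 + 1 = 24 − 4/2 + 1 = 23.

23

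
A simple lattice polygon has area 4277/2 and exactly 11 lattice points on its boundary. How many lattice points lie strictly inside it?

2134

From Pick's theorem, I = A − B/2 + 1 = 4277/2 − 11/2 + 1 = 2134.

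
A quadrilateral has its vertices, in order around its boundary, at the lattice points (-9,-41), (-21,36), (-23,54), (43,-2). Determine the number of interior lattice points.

2766

The shoelace formula gives twice the area as |[(-9)·36 − (-21)·(-41)] + [(-21)·54 − (-23)·36] + [(-23)·(-2) − 43·54] + [43·(-41) − (-9)·(-2)]| = 5548, so the area is 2774.
Summing gcd(|Δx|,|Δy|) over the edges gives the boundary count: gcd(12,77) + gcd(2,18) + gcd(66,56) + gcd(52,39) = 1+2+2+13 = 18.
Pick's theorem gives I = A − B/2 + 1 = 2774 − 18/2 + 1 = 2766.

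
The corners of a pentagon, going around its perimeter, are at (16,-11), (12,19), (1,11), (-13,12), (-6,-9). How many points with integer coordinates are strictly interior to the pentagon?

Using the shoelace formula, 2A = |(16·19 − 12·(-11)) + (12·11 − 1·19) + (1·12 − (-13)·11) + ((-13)·(-9) − (-6)·12) + ((-6)·(-11) − 16·(-9))| = 1103, so the area is 551.5.
The number of boundary lattice points is Σ gcd(|Δx|,|Δy|) = gcd(4,30) + gcd(11,8) + gcd(14,1) + gcd(7,21) + gcd(22,2) = 2+1+1+7+2 = 13.
By Pick's theorem A = I + B/2 − 1, so I = 551.5 − 13/2 + 1 = 546.

546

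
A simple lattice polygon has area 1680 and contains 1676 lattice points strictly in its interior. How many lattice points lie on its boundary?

10

Pick's theorem gives A = I + B/2 − 1, so B = 2(A − I + 1) = 2(1680 − 1676 + 1) = 10.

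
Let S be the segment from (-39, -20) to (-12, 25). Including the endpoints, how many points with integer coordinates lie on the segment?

The number of lattice points on a segment between lattice points is gcd(|Δx|,|Δy|) + 1 = gcd(27,45) + 1 = 9 + 1 = 10.

10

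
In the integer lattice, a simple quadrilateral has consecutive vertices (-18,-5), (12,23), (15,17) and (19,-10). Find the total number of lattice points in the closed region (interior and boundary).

626

Using the shoelace formula, 2A = |((-18)·23 − 12·(-5)) + (12·17 − 15·23) + (15·(-10) − 19·17) + (19·(-5) − (-18)·(-10))| = 1243, so the area is 621.5.
The number of boundary lattice points is Σ gcd(|Δx|,|Δy|) = gcd(30,28) + gcd(3,6) + gcd(4,27) + gcd(37,5) = 2+3+1+1 = 7.
Pick's theorem gives I = A − B/2 + 1 = 621.5 − 7/2 + 1 = 619, so the closed region contains I + B = 619 + 7 = 626 lattice points.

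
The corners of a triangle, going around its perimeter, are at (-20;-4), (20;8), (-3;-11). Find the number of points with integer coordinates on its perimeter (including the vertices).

6

The number of boundary lattice points is Σ gcd(|Δx|,|Δy|) = gcd(40,12) + gcd(23,19) + gcd(17,7) = 4+1+1 = 6.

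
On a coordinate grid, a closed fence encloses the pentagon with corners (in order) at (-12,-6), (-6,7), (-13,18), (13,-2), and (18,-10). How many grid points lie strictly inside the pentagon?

The shoelace formula gives twice the area as |[(-12)·7 − (-6)·(-6)] + [(-6)·18 − (-13)·7] + [(-13)·(-2) − 13·18] + [13·(-10) − 18·(-2)] + [18·(-6) − (-12)·(-10)]| = 667, so the area is 667/2.
The number of boundary lattice points is Σ gcd(|Δx|,|Δy|) = gcd(6,13) + gcd(7,11) + gcd(26,20) + gcd(5,8) + gcd(30,4) = 1+1+2+1+2 = 7.
Pick's theorem gives I = A − B/2 + 1 = 667/2 − 7/2 + 1 = 331.

331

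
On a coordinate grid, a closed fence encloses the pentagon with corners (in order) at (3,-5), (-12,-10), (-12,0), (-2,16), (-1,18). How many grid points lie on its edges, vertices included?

Summing gcd(|Δx|,|Δy|) over the edges gives the boundary count: gcd(15,5) + gcd(0,10) + gcd(10,16) + gcd(1,2) + gcd(4,23) = 5+10+2+1+1 = 19.

19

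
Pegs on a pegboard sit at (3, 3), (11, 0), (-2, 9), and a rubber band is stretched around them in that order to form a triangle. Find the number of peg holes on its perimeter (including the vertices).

3

The number of boundary lattice points is Σ gcd(|Δx|,|Δy|) = gcd(8,3) + gcd(13,9) + gcd(5,6) = 1+1+1 = 3.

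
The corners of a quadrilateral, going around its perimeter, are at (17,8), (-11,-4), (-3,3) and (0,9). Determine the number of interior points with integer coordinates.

99

The shoelace formula gives twice the area as |(17·(-4) − (-11)·8) + ((-11)·3 − (-3)·(-4)) + ((-3)·9 − 0·3) + (0·8 − 17·9)| = 205, so the area is 102.5.
Along each edge there are gcd(|Δx|,|Δy|)+1 lattice points, so counting each shared vertex once the boundary has gcd(28,12) + gcd(8,7) + gcd(3,6) + gcd(17,1) = 4+1+3+1 = 9.
Pick's theorem gives I = A − B/2 + 1 = 102.5 − 9/2 + 1 = 99.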